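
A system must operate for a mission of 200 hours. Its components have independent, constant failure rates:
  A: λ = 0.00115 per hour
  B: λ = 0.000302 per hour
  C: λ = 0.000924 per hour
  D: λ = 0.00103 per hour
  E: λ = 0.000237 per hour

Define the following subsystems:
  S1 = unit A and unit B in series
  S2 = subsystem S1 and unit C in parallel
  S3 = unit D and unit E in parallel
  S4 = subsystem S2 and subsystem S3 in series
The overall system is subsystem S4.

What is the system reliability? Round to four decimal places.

R(A) = exp(−0.00115 × 200) = 0.794534
R(B) = exp(−0.000302 × 200) = 0.941388
R(C) = exp(−0.000924 × 200) = 0.831271
R(D) = exp(−0.00103 × 200) = 0.813833
R(E) = exp(−0.000237 × 200) = 0.953706
Series (A and B): 0.794534 × 0.941388 = 0.747965
Parallel ([0.747965] and C): 1 − (1 − 0.747965)(1 − 0.831271) = 0.957474
Parallel (D and E): 1 − (1 − 0.813833)(1 − 0.953706) = 0.991382
Series ([0.957474] and [0.991382]): 0.957474 × 0.991382 = 0.9492

0.9492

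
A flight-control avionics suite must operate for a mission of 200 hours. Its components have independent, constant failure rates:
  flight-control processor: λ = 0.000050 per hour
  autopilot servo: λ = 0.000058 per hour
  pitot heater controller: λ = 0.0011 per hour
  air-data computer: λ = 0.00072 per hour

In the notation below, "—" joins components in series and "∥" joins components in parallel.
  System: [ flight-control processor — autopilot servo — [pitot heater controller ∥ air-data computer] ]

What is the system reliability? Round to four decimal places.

0.9527

R(flight-control processor) = exp(−0.000050 × 200) = 0.990050
R(autopilot servo) = exp(−0.000058 × 200) = 0.988467
R(pitot heater controller) = exp(−0.0011 × 200) = 0.802519
R(air-data computer) = exp(−0.00072 × 200) = 0.865888
Parallel (pitot heater controller and air-data computer): 1 − (1 − 0.802519)(1 − 0.865888) = 0.973515
Series (flight-control processor, autopilot servo, and [0.973515]): 0.990050 × 0.988467 × 0.973515 = 0.9527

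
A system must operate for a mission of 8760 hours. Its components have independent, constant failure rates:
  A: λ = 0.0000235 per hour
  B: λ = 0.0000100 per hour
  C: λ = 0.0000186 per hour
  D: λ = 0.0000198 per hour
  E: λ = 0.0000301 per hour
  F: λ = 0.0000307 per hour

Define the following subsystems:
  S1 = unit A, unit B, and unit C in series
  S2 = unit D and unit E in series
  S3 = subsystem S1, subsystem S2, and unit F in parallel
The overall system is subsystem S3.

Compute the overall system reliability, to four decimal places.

0.9694

R(A) = exp(−0.0000235 × 8760) = 0.813947
R(B) = exp(−0.0000100 × 8760) = 0.916127
R(C) = exp(−0.0000186 × 8760) = 0.849646
R(D) = exp(−0.0000198 × 8760) = 0.840761
R(E) = exp(−0.0000301 × 8760) = 0.768222
R(F) = exp(−0.0000307 × 8760) = 0.764195
Series (A, B, and C): 0.813947 × 0.916127 × 0.849646 = 0.633563
Series (D and E): 0.840761 × 0.768222 = 0.645891
Parallel ([0.633563], [0.645891], and F): 1 − (1 − 0.633563)(1 − 0.645891)(1 − 0.764195) = 0.9694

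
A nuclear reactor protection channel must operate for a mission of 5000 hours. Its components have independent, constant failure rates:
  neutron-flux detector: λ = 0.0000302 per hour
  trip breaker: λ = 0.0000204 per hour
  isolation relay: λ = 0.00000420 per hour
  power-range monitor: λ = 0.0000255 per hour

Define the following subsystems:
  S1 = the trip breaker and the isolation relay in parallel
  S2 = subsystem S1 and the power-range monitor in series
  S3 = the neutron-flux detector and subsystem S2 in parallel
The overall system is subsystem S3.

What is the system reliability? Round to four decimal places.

R(neutron-flux detector) = exp(−0.0000302 × 5000) = 0.859848
R(trip breaker) = exp(−0.0000204 × 5000) = 0.903030
R(isolation relay) = exp(−0.00000420 × 5000) = 0.979219
R(power-range monitor) = exp(−0.0000255 × 5000) = 0.880293
Parallel (trip breaker and isolation relay): 1 − (1 − 0.903030)(1 − 0.979219) = 0.997985
Series ([0.997985] and power-range monitor): 0.997985 × 0.880293 = 0.878519
Parallel (neutron-flux detector and [0.878519]): 1 − (1 − 0.859848)(1 − 0.878519) = 0.9830

0.9830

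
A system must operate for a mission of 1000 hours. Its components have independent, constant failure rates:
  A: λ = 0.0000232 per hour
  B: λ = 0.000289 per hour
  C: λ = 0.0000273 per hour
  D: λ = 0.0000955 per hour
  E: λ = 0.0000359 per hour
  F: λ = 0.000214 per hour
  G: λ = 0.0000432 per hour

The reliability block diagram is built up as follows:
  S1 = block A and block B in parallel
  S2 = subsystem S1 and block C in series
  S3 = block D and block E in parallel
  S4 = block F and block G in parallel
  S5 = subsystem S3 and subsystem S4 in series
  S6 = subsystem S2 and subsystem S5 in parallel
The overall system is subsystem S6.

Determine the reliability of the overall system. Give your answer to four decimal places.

0.9996

R(A) = exp(−0.0000232 × 1000) = 0.977067
R(B) = exp(−0.000289 × 1000) = 0.749012
R(C) = exp(−0.0000273 × 1000) = 0.973069
R(D) = exp(−0.0000955 × 1000) = 0.908918
R(E) = exp(−0.0000359 × 1000) = 0.964737
R(F) = exp(−0.000214 × 1000) = 0.807348
R(G) = exp(−0.0000432 × 1000) = 0.957720
Parallel (A and B): 1 − (1 − 0.977067)(1 − 0.749012) = 0.994244
Series ([0.994244] and C): 0.994244 × 0.973069 = 0.967468
Parallel (D and E): 1 − (1 − 0.908918)(1 − 0.964737) = 0.996788
Parallel (F and G): 1 − (1 − 0.807348)(1 − 0.957720) = 0.991855
Series ([0.996788] and [0.991855]): 0.996788 × 0.991855 = 0.988669
Parallel ([0.967468] and [0.988669]): 1 − (1 − 0.967468)(1 − 0.988669) = 0.9996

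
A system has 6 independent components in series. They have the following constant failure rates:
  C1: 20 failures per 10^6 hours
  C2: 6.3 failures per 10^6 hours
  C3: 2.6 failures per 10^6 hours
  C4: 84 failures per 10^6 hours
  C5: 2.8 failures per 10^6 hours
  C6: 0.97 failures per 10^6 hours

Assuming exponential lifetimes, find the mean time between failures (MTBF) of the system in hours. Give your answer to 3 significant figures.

8570

Series of exponential components: λ_sys = Σ λ_i
λ_sys = 0.000020 + 0.0000063 + 0.0000026 + 0.000084 + 0.0000028 + 0.00000097 = 1.1667e-04 /h
MTBF = 1 / λ_sys = 8570 h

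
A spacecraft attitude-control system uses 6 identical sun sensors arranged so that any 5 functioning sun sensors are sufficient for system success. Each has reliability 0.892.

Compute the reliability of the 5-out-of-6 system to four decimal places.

0.8697

R = Σ_{i=5}^{6} C(6,i) p^i (1−p)^{6−i} with p = 0.892
C(6,5)·0.892^5·0.108^1 = 0.365931
C(6,6)·0.892^6·0.108^0 = 0.503720
Sum = 0.8697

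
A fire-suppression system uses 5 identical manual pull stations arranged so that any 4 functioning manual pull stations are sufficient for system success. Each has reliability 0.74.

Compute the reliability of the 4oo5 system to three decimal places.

0.612

R = Σ_{i=4}^{5} C(5,i) p^i (1−p)^{5−i} with p = 0.74
C(5,4)·0.74^4·0.26^1 = 0.38983
C(5,5)·0.74^5·0.26^0 = 0.22190
Sum = 0.612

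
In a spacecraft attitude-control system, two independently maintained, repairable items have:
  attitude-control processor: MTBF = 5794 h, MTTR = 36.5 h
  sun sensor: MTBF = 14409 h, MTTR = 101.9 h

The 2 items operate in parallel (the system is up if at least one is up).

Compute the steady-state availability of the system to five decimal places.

0.99996

A(attitude-control processor) = MTBF/(MTBF+MTTR) = 5794/(5794+36.5) = 0.993740
A(sun sensor) = MTBF/(MTBF+MTTR) = 14409/(14409+101.9) = 0.992978
Parallel availability: 1 − (1 − 0.993740)(1 − 0.992978) = 0.99996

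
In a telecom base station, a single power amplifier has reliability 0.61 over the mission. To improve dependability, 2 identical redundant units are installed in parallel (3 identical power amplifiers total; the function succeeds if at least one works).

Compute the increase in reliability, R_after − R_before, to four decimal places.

R_before = 0.61
R_after = 1 − (1 − 0.61)^3 = 0.9407
ΔR = 0.9407 − 0.61 = 0.3307

0.3307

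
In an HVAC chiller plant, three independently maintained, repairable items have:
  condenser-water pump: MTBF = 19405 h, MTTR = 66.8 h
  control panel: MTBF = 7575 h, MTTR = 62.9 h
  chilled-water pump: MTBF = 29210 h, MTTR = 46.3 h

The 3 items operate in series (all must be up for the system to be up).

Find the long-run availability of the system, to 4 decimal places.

0.9868

A(condenser-water pump) = MTBF/(MTBF+MTTR) = 19405/(19405+66.8) = 0.996569
A(control panel) = MTBF/(MTBF+MTTR) = 7575/(7575+62.9) = 0.991765
A(chilled-water pump) = MTBF/(MTBF+MTTR) = 29210/(29210+46.3) = 0.998417
Series availability: 0.996569 × 0.991765 × 0.998417 = 0.9868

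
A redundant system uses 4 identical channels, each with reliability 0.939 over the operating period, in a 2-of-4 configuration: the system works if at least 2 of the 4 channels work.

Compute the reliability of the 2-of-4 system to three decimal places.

0.999

R = Σ_{i=2}^{4} C(4,i) p^i (1−p)^{4−i} with p = 0.939
C(4,2)·0.939^2·0.061^2 = 0.01969
C(4,3)·0.939^3·0.061^1 = 0.20202
C(4,4)·0.939^4·0.061^0 = 0.77743
Sum = 0.999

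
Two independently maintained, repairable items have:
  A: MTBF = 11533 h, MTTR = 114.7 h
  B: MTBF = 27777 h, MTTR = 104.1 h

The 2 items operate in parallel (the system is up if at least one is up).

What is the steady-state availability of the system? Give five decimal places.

A(A) = MTBF/(MTBF+MTTR) = 11533/(11533+114.7) = 0.990153
A(B) = MTBF/(MTBF+MTTR) = 27777/(27777+104.1) = 0.996266
Parallel availability: 1 − (1 − 0.990153)(1 − 0.996266) = 0.99996

0.99996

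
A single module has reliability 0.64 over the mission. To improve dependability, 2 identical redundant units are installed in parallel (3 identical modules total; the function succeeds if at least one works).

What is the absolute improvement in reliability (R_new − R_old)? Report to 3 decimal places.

R_before = 0.64
R_after = 1 − (1 − 0.64)^3 = 0.953
ΔR = 0.953 − 0.64 = 0.313

0.313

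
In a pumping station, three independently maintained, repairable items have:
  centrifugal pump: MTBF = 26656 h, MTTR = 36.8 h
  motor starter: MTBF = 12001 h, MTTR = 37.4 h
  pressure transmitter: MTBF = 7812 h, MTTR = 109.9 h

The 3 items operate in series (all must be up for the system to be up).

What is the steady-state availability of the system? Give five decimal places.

0.98171

A(centrifugal pump) = MTBF/(MTBF+MTTR) = 26656/(26656+36.8) = 0.998621
A(motor starter) = MTBF/(MTBF+MTTR) = 12001/(12001+37.4) = 0.996893
A(pressure transmitter) = MTBF/(MTBF+MTTR) = 7812/(7812+109.9) = 0.986127
Series availability: 0.998621 × 0.996893 × 0.986127 = 0.98171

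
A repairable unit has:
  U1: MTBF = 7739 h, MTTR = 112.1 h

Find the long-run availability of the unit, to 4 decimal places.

A(U1) = MTBF/(MTBF+MTTR) = 7739/(7739+112.1) = 0.9857

0.9857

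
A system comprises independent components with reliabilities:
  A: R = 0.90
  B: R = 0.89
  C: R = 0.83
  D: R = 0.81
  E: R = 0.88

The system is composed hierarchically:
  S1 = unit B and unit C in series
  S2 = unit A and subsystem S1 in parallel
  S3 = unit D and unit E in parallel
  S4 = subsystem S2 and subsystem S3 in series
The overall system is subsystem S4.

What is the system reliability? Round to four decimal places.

Series (B and C): 0.890000 × 0.830000 = 0.738700
Parallel (A and [0.738700]): 1 − (1 − 0.900000)(1 − 0.738700) = 0.973870
Parallel (D and E): 1 − (1 − 0.810000)(1 − 0.880000) = 0.977200
Series ([0.973870] and [0.977200]): 0.973870 × 0.977200 = 0.9517

0.9517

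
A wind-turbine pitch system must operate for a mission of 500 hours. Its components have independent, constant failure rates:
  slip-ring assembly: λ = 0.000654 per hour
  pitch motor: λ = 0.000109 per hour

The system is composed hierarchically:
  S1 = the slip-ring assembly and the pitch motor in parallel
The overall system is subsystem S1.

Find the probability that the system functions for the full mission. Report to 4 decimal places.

0.9852

R(slip-ring assembly) = exp(−0.000654 × 500) = 0.721084
R(pitch motor) = exp(−0.000109 × 500) = 0.946959
Parallel (slip-ring assembly and pitch motor): 1 − (1 − 0.721084)(1 − 0.946959) = 0.9852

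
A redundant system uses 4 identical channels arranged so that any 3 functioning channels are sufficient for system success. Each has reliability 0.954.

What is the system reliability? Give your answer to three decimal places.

0.988

R = Σ_{i=3}^{4} C(4,i) p^i (1−p)^{4−i} with p = 0.954
C(4,3)·0.954^3·0.046^1 = 0.15976
C(4,4)·0.954^4·0.046^0 = 0.82831
Sum = 0.988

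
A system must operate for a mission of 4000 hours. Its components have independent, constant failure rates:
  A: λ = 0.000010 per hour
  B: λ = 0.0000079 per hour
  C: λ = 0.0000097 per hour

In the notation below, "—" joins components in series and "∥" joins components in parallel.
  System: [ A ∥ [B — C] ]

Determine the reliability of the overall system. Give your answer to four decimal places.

0.9973

R(A) = exp(−0.000010 × 4000) = 0.960789
R(B) = exp(−0.0000079 × 4000) = 0.968894
R(C) = exp(−0.0000097 × 4000) = 0.961943
Series (B and C): 0.968894 × 0.961943 = 0.932021
Parallel (A and [0.932021]): 1 − (1 − 0.960789)(1 − 0.932021) = 0.9973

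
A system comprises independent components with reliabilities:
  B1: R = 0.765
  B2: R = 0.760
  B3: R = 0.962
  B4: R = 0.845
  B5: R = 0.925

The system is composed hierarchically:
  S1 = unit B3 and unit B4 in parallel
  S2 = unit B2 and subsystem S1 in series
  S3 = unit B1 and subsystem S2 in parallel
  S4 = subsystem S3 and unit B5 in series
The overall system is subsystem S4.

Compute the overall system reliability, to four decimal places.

0.8719

Parallel (B3 and B4): 1 − (1 − 0.962000)(1 − 0.845000) = 0.994110
Series (B2 and [0.994110]): 0.760000 × 0.994110 = 0.755524
Parallel (B1 and [0.755524]): 1 − (1 − 0.765000)(1 − 0.755524) = 0.942548
Series ([0.942548] and B5): 0.942548 × 0.925000 = 0.8719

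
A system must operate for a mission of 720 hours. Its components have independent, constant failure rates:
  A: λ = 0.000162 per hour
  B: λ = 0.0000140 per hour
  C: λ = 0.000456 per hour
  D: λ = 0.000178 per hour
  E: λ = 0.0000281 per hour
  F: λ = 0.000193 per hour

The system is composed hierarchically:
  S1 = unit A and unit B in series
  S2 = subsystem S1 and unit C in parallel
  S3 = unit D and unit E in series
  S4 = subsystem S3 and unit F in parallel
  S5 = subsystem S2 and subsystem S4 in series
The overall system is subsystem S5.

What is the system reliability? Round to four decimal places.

0.9494

R(A) = exp(−0.000162 × 720) = 0.889906
R(B) = exp(−0.0000140 × 720) = 0.989971
R(C) = exp(−0.000456 × 720) = 0.720133
R(D) = exp(−0.000178 × 720) = 0.879713
R(E) = exp(−0.0000281 × 720) = 0.979971
R(F) = exp(−0.000193 × 720) = 0.870263
Series (A and B): 0.889906 × 0.989971 = 0.880981
Parallel ([0.880981] and C): 1 − (1 − 0.880981)(1 − 0.720133) = 0.966691
Series (D and E): 0.879713 × 0.979971 = 0.862093
Parallel ([0.862093] and F): 1 − (1 − 0.862093)(1 − 0.870263) = 0.982108
Series ([0.966691] and [0.982108]): 0.966691 × 0.982108 = 0.9494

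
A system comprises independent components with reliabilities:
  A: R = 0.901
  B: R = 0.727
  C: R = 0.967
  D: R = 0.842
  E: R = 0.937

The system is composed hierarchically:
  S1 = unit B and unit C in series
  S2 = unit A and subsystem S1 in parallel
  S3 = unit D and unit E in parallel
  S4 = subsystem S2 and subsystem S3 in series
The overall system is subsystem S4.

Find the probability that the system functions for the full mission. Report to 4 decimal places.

0.9609

Series (B and C): 0.727000 × 0.967000 = 0.703009
Parallel (A and [0.703009]): 1 − (1 − 0.901000)(1 − 0.703009) = 0.970598
Parallel (D and E): 1 − (1 − 0.842000)(1 − 0.937000) = 0.990046
Series ([0.970598] and [0.990046]): 0.970598 × 0.990046 = 0.9609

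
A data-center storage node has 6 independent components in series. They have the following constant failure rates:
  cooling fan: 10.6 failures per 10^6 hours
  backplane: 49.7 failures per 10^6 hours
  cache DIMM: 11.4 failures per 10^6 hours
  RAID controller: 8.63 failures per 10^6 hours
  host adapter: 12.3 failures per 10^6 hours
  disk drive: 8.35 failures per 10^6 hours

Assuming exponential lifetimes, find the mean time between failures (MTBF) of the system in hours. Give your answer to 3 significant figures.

Series of exponential components: λ_sys = Σ λ_i
λ_sys = 0.0000106 + 0.0000497 + 0.0000114 + 0.00000863 + 0.0000123 + 0.00000835 = 1.0098e-04 /h
MTBF = 1 / λ_sys = 9900 h

9900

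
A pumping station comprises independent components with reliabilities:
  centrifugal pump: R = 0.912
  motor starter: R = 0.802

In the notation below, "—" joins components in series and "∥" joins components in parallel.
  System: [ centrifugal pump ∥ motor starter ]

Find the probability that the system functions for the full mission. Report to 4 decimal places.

Parallel (centrifugal pump and motor starter): 1 − (1 − 0.912000)(1 − 0.802000) = 0.9826

0.9826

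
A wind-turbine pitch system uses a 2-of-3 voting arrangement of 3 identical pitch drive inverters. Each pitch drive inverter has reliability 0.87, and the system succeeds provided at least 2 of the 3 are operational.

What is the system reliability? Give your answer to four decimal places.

0.9537

R = Σ_{i=2}^{3} C(3,i) p^i (1−p)^{3−i} with p = 0.87
C(3,2)·0.87^2·0.13^1 = 0.295191
C(3,3)·0.87^3·0.13^0 = 0.658503
Sum = 0.9537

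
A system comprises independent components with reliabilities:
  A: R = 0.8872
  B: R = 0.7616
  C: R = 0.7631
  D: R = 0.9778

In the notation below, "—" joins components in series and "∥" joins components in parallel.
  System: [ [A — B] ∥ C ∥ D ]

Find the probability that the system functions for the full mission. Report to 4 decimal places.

Series (A and B): 0.887200 × 0.761600 = 0.675692
Parallel ([0.675692], C, and D): 1 − (1 − 0.675692)(1 − 0.763100)(1 − 0.977800) = 0.9983

0.9983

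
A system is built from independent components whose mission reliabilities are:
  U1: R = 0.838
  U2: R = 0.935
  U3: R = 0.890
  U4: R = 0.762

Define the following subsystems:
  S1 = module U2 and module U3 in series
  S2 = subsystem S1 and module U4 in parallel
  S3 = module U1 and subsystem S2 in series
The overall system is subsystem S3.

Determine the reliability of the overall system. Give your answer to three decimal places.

0.805

Series (U2 and U3): 0.93500 × 0.89000 = 0.83215
Parallel ([0.83215] and U4): 1 − (1 − 0.83215)(1 − 0.76200) = 0.96005
Series (U1 and [0.96005]): 0.83800 × 0.96005 = 0.805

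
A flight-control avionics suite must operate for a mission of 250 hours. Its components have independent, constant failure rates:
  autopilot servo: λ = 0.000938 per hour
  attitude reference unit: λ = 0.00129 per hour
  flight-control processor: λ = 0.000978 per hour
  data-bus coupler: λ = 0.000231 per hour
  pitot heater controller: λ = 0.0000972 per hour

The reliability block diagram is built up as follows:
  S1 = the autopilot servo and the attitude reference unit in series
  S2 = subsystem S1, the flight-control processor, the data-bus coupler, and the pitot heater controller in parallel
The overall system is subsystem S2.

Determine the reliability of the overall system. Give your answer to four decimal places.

0.9999

R(autopilot servo) = exp(−0.000938 × 250) = 0.790966
R(attitude reference unit) = exp(−0.00129 × 250) = 0.724336
R(flight-control processor) = exp(−0.000978 × 250) = 0.783096
R(data-bus coupler) = exp(−0.000231 × 250) = 0.943886
R(pitot heater controller) = exp(−0.0000972 × 250) = 0.975993
Series (autopilot servo and attitude reference unit): 0.790966 × 0.724336 = 0.572925
Parallel ([0.572925], flight-control processor, data-bus coupler, and pitot heater controller): 1 − (1 − 0.572925)(1 − 0.783096)(1 − 0.943886)(1 − 0.975993) = 0.9999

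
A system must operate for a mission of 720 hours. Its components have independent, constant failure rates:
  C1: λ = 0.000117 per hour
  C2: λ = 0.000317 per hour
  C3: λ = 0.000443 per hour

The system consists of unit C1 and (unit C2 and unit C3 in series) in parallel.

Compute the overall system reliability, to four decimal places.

R(C1) = exp(−0.000117 × 720) = 0.919211
R(C2) = exp(−0.000317 × 720) = 0.795933
R(C3) = exp(−0.000443 × 720) = 0.726905
Series (C2 and C3): 0.795933 × 0.726905 = 0.578568
Parallel (C1 and [0.578568]): 1 − (1 − 0.919211)(1 − 0.578568) = 0.9660

0.9660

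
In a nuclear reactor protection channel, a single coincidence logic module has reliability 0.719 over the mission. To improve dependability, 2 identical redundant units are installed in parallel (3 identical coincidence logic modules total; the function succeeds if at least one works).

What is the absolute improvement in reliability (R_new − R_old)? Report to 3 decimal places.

R_before = 0.719
R_after = 1 − (1 − 0.719)^3 = 0.978
ΔR = 0.978 − 0.719 = 0.259

0.259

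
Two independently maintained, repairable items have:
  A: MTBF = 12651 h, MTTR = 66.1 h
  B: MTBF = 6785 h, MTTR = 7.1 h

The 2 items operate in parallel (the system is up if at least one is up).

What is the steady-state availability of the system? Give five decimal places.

0.99999

A(A) = MTBF/(MTBF+MTTR) = 12651/(12651+66.1) = 0.994802
A(B) = MTBF/(MTBF+MTTR) = 6785/(6785+7.1) = 0.998955
Parallel availability: 1 − (1 − 0.994802)(1 − 0.998955) = 0.99999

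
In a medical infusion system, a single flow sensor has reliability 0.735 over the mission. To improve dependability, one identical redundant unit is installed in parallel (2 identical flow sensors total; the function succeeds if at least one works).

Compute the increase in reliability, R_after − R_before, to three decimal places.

0.195

R_before = 0.735
R_after = 1 − (1 − 0.735)^2 = 0.930
ΔR = 0.930 − 0.735 = 0.195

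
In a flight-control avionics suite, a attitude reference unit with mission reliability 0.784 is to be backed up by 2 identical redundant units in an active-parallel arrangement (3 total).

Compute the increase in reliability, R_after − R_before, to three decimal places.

R_before = 0.784
R_after = 1 − (1 − 0.784)^3 = 0.990
ΔR = 0.990 − 0.784 = 0.206

0.206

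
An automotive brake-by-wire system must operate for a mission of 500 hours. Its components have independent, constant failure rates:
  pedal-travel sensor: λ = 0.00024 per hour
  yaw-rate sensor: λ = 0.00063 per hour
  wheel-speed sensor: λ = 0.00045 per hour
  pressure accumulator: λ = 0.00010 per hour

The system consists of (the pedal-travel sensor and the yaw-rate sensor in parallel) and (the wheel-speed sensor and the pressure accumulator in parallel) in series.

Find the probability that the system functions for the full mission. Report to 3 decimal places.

0.960

R(pedal-travel sensor) = exp(−0.00024 × 500) = 0.88692
R(yaw-rate sensor) = exp(−0.00063 × 500) = 0.72979
R(wheel-speed sensor) = exp(−0.00045 × 500) = 0.79852
R(pressure accumulator) = exp(−0.00010 × 500) = 0.95123
Parallel (pedal-travel sensor and yaw-rate sensor): 1 − (1 − 0.88692)(1 − 0.72979) = 0.96944
Parallel (wheel-speed sensor and pressure accumulator): 1 − (1 − 0.79852)(1 − 0.95123) = 0.99017
Series ([0.96944] and [0.99017]): 0.96944 × 0.99017 = 0.960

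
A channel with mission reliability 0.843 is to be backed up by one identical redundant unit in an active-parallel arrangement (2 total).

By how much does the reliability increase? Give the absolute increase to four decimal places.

R_before = 0.843
R_after = 1 − (1 − 0.843)^2 = 0.9754
ΔR = 0.9754 − 0.843 = 0.1324

0.1324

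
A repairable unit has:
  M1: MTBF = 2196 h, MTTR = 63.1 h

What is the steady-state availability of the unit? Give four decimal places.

0.9721

A(M1) = MTBF/(MTBF+MTTR) = 2196/(2196+63.1) = 0.9721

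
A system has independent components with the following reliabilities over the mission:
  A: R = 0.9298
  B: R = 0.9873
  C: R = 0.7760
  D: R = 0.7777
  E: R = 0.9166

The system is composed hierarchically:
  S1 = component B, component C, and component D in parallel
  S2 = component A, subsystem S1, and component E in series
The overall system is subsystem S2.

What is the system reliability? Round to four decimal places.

Parallel (B, C, and D): 1 − (1 − 0.987300)(1 − 0.776000)(1 − 0.777700) = 0.999368
Series (A, [0.999368], and E): 0.929800 × 0.999368 × 0.916600 = 0.8517

0.8517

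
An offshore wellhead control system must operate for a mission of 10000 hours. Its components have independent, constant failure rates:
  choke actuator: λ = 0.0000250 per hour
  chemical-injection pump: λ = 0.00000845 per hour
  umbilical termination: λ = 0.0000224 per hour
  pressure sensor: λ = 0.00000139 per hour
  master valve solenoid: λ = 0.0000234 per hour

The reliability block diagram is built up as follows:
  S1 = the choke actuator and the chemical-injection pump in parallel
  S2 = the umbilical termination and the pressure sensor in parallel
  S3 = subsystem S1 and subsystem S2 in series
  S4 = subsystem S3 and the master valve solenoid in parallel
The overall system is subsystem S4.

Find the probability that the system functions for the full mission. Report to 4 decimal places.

0.9957

R(choke actuator) = exp(−0.0000250 × 10000) = 0.778801
R(chemical-injection pump) = exp(−0.00000845 × 10000) = 0.918972
R(umbilical termination) = exp(−0.0000224 × 10000) = 0.799315
R(pressure sensor) = exp(−0.00000139 × 10000) = 0.986196
R(master valve solenoid) = exp(−0.0000234 × 10000) = 0.791362
Parallel (choke actuator and chemical-injection pump): 1 − (1 − 0.778801)(1 − 0.918972) = 0.982077
Parallel (umbilical termination and pressure sensor): 1 − (1 − 0.799315)(1 − 0.986196) = 0.997230
Series ([0.982077] and [0.997230]): 0.982077 × 0.997230 = 0.979357
Parallel ([0.979357] and master valve solenoid): 1 − (1 − 0.979357)(1 − 0.791362) = 0.9957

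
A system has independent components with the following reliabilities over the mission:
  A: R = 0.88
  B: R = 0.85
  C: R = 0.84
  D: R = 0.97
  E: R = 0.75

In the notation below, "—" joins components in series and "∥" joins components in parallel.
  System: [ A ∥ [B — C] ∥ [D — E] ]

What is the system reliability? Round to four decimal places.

Series (B and C): 0.850000 × 0.840000 = 0.714000
Series (D and E): 0.970000 × 0.750000 = 0.727500
Parallel (A, [0.714000], and [0.727500]): 1 − (1 − 0.880000)(1 − 0.714000)(1 − 0.727500) = 0.9906

0.9906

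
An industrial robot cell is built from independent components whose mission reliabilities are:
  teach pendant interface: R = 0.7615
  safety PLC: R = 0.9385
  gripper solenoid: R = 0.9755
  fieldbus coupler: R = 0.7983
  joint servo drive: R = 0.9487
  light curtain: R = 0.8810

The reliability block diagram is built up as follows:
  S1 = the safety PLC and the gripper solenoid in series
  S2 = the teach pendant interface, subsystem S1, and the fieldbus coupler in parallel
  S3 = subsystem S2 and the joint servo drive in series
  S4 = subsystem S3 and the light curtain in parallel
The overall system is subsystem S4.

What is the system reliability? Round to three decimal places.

0.993

Series (safety PLC and gripper solenoid): 0.93850 × 0.97550 = 0.91551
Parallel (teach pendant interface, [0.91551], and fieldbus coupler): 1 − (1 − 0.76150)(1 − 0.91551)(1 − 0.79830) = 0.99594
Series ([0.99594] and joint servo drive): 0.99594 × 0.94870 = 0.94485
Parallel ([0.94485] and light curtain): 1 − (1 − 0.94485)(1 − 0.88100) = 0.993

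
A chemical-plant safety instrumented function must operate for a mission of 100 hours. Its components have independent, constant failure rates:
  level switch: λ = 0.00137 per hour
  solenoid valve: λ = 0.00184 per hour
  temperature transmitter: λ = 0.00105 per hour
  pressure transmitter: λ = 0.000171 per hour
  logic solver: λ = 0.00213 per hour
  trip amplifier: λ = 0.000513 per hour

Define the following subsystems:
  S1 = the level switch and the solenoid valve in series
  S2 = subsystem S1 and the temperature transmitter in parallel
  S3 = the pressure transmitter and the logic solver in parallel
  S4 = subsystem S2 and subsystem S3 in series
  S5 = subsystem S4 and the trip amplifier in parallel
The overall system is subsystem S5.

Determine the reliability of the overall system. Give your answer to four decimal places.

R(level switch) = exp(−0.00137 × 100) = 0.871970
R(solenoid valve) = exp(−0.00184 × 100) = 0.831936
R(temperature transmitter) = exp(−0.00105 × 100) = 0.900325
R(pressure transmitter) = exp(−0.000171 × 100) = 0.983045
R(logic solver) = exp(−0.00213 × 100) = 0.808156
R(trip amplifier) = exp(−0.000513 × 100) = 0.949994
Series (level switch and solenoid valve): 0.871970 × 0.831936 = 0.725423
Parallel ([0.725423] and temperature transmitter): 1 − (1 − 0.725423)(1 − 0.900325) = 0.972632
Parallel (pressure transmitter and logic solver): 1 − (1 − 0.983045)(1 − 0.808156) = 0.996747
Series ([0.972632] and [0.996747]): 0.972632 × 0.996747 = 0.969468
Parallel ([0.969468] and trip amplifier): 1 − (1 − 0.969468)(1 − 0.949994) = 0.9985

0.9985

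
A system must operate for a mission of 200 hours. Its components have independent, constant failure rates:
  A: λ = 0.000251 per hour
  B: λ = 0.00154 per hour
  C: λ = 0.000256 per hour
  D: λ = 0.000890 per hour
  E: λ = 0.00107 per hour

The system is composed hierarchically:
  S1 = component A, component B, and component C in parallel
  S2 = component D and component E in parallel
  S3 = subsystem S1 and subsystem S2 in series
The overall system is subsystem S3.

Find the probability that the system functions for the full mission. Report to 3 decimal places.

R(A) = exp(−0.000251 × 200) = 0.95104
R(B) = exp(−0.00154 × 200) = 0.73492
R(C) = exp(−0.000256 × 200) = 0.95009
R(D) = exp(−0.000890 × 200) = 0.83694
R(E) = exp(−0.00107 × 200) = 0.80735
Parallel (A, B, and C): 1 − (1 − 0.95104)(1 − 0.73492)(1 − 0.95009) = 0.99935
Parallel (D and E): 1 − (1 − 0.83694)(1 − 0.80735) = 0.96859
Series ([0.99935] and [0.96859]): 0.99935 × 0.96859 = 0.968

0.968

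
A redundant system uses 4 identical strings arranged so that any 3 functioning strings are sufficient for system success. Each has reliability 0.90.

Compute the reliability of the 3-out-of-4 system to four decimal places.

R = Σ_{i=3}^{4} C(4,i) p^i (1−p)^{4−i} with p = 0.90
C(4,3)·0.90^3·0.10^1 = 0.291600
C(4,4)·0.90^4·0.10^0 = 0.656100
Sum = 0.9477

0.9477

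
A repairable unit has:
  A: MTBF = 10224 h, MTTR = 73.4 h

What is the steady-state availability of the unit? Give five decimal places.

A(A) = MTBF/(MTBF+MTTR) = 10224/(10224+73.4) = 0.99287

0.99287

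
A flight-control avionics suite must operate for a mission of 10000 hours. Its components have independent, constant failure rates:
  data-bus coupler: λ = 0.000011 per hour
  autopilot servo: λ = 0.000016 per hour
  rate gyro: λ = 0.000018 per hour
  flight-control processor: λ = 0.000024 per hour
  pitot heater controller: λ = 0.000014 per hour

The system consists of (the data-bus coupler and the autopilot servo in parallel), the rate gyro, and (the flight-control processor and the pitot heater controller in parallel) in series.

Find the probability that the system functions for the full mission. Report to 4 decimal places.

0.7995

R(data-bus coupler) = exp(−0.000011 × 10000) = 0.895834
R(autopilot servo) = exp(−0.000016 × 10000) = 0.852144
R(rate gyro) = exp(−0.000018 × 10000) = 0.835270
R(flight-control processor) = exp(−0.000024 × 10000) = 0.786628
R(pitot heater controller) = exp(−0.000014 × 10000) = 0.869358
Parallel (data-bus coupler and autopilot servo): 1 − (1 − 0.895834)(1 − 0.852144) = 0.984598
Parallel (flight-control processor and pitot heater controller): 1 − (1 − 0.786628)(1 − 0.869358) = 0.972125
Series ([0.984598], rate gyro, and [0.972125]): 0.984598 × 0.835270 × 0.972125 = 0.7995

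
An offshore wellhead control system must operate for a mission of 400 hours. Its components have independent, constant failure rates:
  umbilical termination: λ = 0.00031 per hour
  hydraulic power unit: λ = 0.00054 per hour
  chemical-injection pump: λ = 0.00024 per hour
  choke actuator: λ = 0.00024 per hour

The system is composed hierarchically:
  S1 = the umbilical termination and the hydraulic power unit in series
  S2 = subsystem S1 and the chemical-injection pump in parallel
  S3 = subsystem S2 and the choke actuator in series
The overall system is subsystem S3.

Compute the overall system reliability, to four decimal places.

R(umbilical termination) = exp(−0.00031 × 400) = 0.883380
R(hydraulic power unit) = exp(−0.00054 × 400) = 0.805735
R(chemical-injection pump) = exp(−0.00024 × 400) = 0.908464
R(choke actuator) = exp(−0.00024 × 400) = 0.908464
Series (umbilical termination and hydraulic power unit): 0.883380 × 0.805735 = 0.711770
Parallel ([0.711770] and chemical-injection pump): 1 − (1 − 0.711770)(1 − 0.908464) = 0.973617
Series ([0.973617] and choke actuator): 0.973617 × 0.908464 = 0.8845

0.8845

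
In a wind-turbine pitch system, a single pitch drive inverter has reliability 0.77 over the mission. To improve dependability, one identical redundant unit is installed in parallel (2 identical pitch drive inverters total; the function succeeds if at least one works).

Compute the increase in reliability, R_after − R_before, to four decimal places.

0.1771

R_before = 0.77
R_after = 1 − (1 − 0.77)^2 = 0.9471
ΔR = 0.9471 − 0.77 = 0.1771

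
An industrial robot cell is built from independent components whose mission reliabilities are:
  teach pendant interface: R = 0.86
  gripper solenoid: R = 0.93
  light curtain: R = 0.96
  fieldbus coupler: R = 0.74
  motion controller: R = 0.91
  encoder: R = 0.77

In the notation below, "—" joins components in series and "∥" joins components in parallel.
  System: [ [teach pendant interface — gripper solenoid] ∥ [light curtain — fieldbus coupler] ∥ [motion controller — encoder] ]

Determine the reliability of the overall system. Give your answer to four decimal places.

0.9826

Series (teach pendant interface and gripper solenoid): 0.860000 × 0.930000 = 0.799800
Series (light curtain and fieldbus coupler): 0.960000 × 0.740000 = 0.710400
Series (motion controller and encoder): 0.910000 × 0.770000 = 0.700700
Parallel ([0.799800], [0.710400], and [0.700700]): 1 − (1 − 0.799800)(1 − 0.710400)(1 − 0.700700) = 0.9826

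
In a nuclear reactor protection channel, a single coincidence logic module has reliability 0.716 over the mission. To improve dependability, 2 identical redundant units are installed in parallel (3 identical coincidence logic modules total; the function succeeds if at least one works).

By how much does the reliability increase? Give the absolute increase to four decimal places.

0.2611

R_before = 0.716
R_after = 1 − (1 − 0.716)^3 = 0.9771
ΔR = 0.9771 − 0.716 = 0.2611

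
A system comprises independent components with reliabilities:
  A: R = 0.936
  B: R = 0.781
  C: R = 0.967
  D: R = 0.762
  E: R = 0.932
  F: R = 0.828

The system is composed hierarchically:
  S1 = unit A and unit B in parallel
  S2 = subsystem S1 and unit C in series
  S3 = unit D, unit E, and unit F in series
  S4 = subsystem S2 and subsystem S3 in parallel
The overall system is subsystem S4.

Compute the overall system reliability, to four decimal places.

0.9808

Parallel (A and B): 1 − (1 − 0.936000)(1 − 0.781000) = 0.985984
Series ([0.985984] and C): 0.985984 × 0.967000 = 0.953447
Series (D, E, and F): 0.762000 × 0.932000 × 0.828000 = 0.588032
Parallel ([0.953447] and [0.588032]): 1 − (1 − 0.953447)(1 − 0.588032) = 0.9808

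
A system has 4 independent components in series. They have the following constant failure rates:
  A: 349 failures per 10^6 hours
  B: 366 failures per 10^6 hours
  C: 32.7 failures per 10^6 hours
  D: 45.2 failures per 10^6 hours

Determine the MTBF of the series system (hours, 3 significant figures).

1260

Series of exponential components: λ_sys = Σ λ_i
λ_sys = 0.000349 + 0.000366 + 0.0000327 + 0.0000452 = 7.9290e-04 /h
MTBF = 1 / λ_sys = 1260 h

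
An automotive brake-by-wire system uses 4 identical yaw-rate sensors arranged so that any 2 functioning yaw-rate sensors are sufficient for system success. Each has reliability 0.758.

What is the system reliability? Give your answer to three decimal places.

0.954

R = Σ_{i=2}^{4} C(4,i) p^i (1−p)^{4−i} with p = 0.758
C(4,2)·0.758^2·0.242^2 = 0.20189
C(4,3)·0.758^3·0.242^1 = 0.42158
C(4,4)·0.758^4·0.242^0 = 0.33012
Sum = 0.954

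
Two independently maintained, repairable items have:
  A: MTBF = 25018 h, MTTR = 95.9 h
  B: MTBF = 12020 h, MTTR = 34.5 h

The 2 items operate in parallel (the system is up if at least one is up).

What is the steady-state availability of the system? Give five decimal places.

0.99999

A(A) = MTBF/(MTBF+MTTR) = 25018/(25018+95.9) = 0.996181
A(B) = MTBF/(MTBF+MTTR) = 12020/(12020+34.5) = 0.997138
Parallel availability: 1 − (1 − 0.996181)(1 − 0.997138) = 0.99999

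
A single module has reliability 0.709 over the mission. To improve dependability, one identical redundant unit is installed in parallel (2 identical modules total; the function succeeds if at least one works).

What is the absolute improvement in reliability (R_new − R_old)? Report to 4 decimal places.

0.2063

R_before = 0.709
R_after = 1 − (1 − 0.709)^2 = 0.9153
ΔR = 0.9153 − 0.709 = 0.2063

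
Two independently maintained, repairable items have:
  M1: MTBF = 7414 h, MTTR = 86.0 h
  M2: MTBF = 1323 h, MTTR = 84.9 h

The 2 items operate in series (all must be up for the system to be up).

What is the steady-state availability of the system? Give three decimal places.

0.929

A(M1) = MTBF/(MTBF+MTTR) = 7414/(7414+86.0) = 0.988533
A(M2) = MTBF/(MTBF+MTTR) = 1323/(1323+84.9) = 0.939697
Series availability: 0.988533 × 0.939697 = 0.929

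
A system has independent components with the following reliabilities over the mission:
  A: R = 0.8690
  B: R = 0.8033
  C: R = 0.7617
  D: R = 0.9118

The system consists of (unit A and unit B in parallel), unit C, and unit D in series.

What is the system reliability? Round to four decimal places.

0.6766

Parallel (A and B): 1 − (1 − 0.869000)(1 − 0.803300) = 0.974232
Series ([0.974232], C, and D): 0.974232 × 0.761700 × 0.911800 = 0.6766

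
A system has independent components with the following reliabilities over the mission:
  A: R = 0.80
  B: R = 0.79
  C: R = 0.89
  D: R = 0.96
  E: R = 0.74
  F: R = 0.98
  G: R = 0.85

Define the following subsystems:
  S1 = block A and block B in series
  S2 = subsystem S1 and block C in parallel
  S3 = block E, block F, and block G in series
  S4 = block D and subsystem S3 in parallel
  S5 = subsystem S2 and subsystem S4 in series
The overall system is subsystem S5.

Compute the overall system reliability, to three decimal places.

0.945

Series (A and B): 0.80000 × 0.79000 = 0.63200
Parallel ([0.63200] and C): 1 − (1 − 0.63200)(1 − 0.89000) = 0.95952
Series (E, F, and G): 0.74000 × 0.98000 × 0.85000 = 0.61642
Parallel (D and [0.61642]): 1 − (1 − 0.96000)(1 − 0.61642) = 0.98466
Series ([0.95952] and [0.98466]): 0.95952 × 0.98466 = 0.945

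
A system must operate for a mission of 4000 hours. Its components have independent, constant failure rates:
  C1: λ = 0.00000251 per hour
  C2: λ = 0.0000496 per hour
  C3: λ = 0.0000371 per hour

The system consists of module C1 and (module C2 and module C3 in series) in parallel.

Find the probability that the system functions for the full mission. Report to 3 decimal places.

0.997

R(C1) = exp(−0.00000251 × 4000) = 0.99001
R(C2) = exp(−0.0000496 × 4000) = 0.82004
R(C3) = exp(−0.0000371 × 4000) = 0.86209
Series (C2 and C3): 0.82004 × 0.86209 = 0.70695
Parallel (C1 and [0.70695]): 1 − (1 − 0.99001)(1 − 0.70695) = 0.997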